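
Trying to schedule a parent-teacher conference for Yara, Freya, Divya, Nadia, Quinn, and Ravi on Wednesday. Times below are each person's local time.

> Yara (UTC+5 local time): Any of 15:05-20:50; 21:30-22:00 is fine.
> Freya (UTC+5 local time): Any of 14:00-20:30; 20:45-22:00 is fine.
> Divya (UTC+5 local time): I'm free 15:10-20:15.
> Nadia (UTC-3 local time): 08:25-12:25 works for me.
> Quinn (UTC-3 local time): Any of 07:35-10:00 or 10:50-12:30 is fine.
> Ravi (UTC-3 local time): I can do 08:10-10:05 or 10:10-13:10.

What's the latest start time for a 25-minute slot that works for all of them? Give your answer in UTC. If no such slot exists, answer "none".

14:50

Yara in UTC: 10:05-15:50, 16:30-17:00 (subtract 5h to convert from UTC+5).
Freya in UTC: 09:00-15:30, 15:45-17:00 (subtract 5h to convert from UTC+5).
Divya in UTC: 10:10-15:15 (subtract 5h to convert from UTC+5).
Nadia in UTC: 11:25-15:25 (add 3h to convert from UTC-3).
Quinn in UTC: 10:35-13:00, 13:50-15:30 (add 3h to convert from UTC-3).
Ravi in UTC: 11:10-13:05, 13:10-16:10 (add 3h to convert from UTC-3).
Yara ∩ Freya: 10:05-15:30, 15:45-15:50, 16:30-17:00.
Yara ∩ Freya ∩ Divya: 10:10-15:15.
Yara ∩ Freya ∩ Divya ∩ Nadia: 11:25-15:15.
Yara ∩ Freya ∩ Divya ∩ Nadia ∩ Quinn: 11:25-13:00, 13:50-15:15.
Yara ∩ Freya ∩ Divya ∩ Nadia ∩ Quinn ∩ Ravi: 11:25-13:00, 13:50-15:15.
The last common window of at least 25 minutes is 13:50-15:15; a 25-minute meeting can start as late as 14:50 and still end by 15:15.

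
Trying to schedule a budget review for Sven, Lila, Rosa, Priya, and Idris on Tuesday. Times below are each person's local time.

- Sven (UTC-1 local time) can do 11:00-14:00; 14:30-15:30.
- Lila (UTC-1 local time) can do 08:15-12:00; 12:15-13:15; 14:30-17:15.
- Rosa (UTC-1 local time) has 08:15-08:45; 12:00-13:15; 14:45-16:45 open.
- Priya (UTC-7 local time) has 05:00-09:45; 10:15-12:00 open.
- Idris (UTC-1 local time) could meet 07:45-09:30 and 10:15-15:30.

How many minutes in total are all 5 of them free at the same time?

Sven in UTC: 12:00-15:00, 15:30-16:30 (add 1h to convert from UTC-1).
Lila in UTC: 09:15-13:00, 13:15-14:15, 15:30-18:15 (add 1h to convert from UTC-1).
Rosa in UTC: 09:15-09:45, 13:00-14:15, 15:45-17:45 (add 1h to convert from UTC-1).
Priya in UTC: 12:00-16:45, 17:15-19:00 (add 7h to convert from UTC-7).
Idris in UTC: 08:45-10:30, 11:15-16:30 (add 1h to convert from UTC-1).
Sven ∩ Lila: 12:00-13:00, 13:15-14:15, 15:30-16:30.
Sven ∩ Lila ∩ Rosa: 13:15-14:15, 15:45-16:30.
Sven ∩ Lila ∩ Rosa ∩ Priya: 13:15-14:15, 15:45-16:30.
Sven ∩ Lila ∩ Rosa ∩ Priya ∩ Idris: 13:15-14:15, 15:45-16:30.
Summing the common windows: 60 + 45 = 105 minutes.

105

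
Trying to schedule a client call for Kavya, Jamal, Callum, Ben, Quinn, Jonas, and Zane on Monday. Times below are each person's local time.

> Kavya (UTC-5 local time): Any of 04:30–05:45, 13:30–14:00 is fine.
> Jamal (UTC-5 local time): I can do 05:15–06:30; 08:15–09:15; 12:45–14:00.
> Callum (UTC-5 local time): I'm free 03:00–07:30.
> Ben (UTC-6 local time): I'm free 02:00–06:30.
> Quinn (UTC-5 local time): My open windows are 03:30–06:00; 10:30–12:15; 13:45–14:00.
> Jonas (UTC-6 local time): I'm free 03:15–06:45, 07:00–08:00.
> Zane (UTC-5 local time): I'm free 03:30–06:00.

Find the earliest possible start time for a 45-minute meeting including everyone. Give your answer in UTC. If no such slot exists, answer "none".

Kavya in UTC: 09:30-10:45, 18:30-19:00 (add 5h to convert from UTC-5).
Jamal in UTC: 10:15-11:30, 13:15-14:15, 17:45-19:00 (add 5h to convert from UTC-5).
Callum in UTC: 08:00-12:30 (add 5h to convert from UTC-5).
Ben in UTC: 08:00-12:30 (add 6h to convert from UTC-6).
Quinn in UTC: 08:30-11:00, 15:30-17:15, 18:45-19:00 (add 5h to convert from UTC-5).
Jonas in UTC: 09:15-12:45, 13:00-14:00 (add 6h to convert from UTC-6).
Zane in UTC: 08:30-11:00 (add 5h to convert from UTC-5).
Kavya ∩ Jamal: 10:15-10:45, 18:30-19:00.
Kavya ∩ Jamal ∩ Callum: 10:15-10:45.
Kavya ∩ Jamal ∩ Callum ∩ Ben: 10:15-10:45.
Kavya ∩ Jamal ∩ Callum ∩ Ben ∩ Quinn: 10:15-10:45.
Kavya ∩ Jamal ∩ Callum ∩ Ben ∩ Quinn ∩ Jonas: 10:15-10:45.
Kavya ∩ Jamal ∩ Callum ∩ Ben ∩ Quinn ∩ Jonas ∩ Zane: 10:15-10:45.
No common window is at least 45 minutes long.

none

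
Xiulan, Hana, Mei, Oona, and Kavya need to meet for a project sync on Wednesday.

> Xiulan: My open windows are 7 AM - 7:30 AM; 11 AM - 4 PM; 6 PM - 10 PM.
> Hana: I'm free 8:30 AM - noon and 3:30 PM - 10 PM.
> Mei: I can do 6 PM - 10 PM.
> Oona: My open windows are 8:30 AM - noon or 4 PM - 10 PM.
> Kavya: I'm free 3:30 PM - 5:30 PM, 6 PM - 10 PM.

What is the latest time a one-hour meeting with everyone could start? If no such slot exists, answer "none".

21:00

Xiulan ∩ Hana: 11:00-12:00, 15:30-16:00, 18:00-22:00.
Xiulan ∩ Hana ∩ Mei: 18:00-22:00.
Xiulan ∩ Hana ∩ Mei ∩ Oona: 18:00-22:00.
Xiulan ∩ Hana ∩ Mei ∩ Oona ∩ Kavya: 18:00-22:00.
Those are the intersection windows.
The last common window of at least 60 minutes is 18:00-22:00; a 60-minute meeting can start as late as 21:00 and still end by 22:00.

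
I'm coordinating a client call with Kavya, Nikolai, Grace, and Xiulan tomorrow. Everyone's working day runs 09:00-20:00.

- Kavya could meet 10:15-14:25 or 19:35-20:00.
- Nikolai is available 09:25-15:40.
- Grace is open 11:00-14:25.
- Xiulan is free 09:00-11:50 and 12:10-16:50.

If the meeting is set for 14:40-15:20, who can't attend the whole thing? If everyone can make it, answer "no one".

Kavya: not fully free for 14:40-15:20. Nikolai: free for 14:40-15:20. Grace: not fully free for 14:40-15:20. Xiulan: free for 14:40-15:20.

Grace, Kavya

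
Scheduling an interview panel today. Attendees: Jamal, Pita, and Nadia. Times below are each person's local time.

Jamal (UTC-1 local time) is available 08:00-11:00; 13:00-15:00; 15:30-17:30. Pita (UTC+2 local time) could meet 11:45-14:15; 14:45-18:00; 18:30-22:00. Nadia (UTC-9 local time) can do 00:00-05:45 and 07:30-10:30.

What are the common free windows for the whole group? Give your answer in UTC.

09:45-12:00, 14:00-14:45, 16:30-18:30

Jamal in UTC: 09:00-12:00, 14:00-16:00, 16:30-18:30 (add 1h to convert from UTC-1).
Pita in UTC: 09:45-12:15, 12:45-16:00, 16:30-20:00 (subtract 2h to convert from UTC+2).
Nadia in UTC: 09:00-14:45, 16:30-19:30 (add 9h to convert from UTC-9).
Jamal ∩ Pita: 09:45-12:00, 14:00-16:00, 16:30-18:30.
Jamal ∩ Pita ∩ Nadia: 09:45-12:00, 14:00-14:45, 16:30-18:30.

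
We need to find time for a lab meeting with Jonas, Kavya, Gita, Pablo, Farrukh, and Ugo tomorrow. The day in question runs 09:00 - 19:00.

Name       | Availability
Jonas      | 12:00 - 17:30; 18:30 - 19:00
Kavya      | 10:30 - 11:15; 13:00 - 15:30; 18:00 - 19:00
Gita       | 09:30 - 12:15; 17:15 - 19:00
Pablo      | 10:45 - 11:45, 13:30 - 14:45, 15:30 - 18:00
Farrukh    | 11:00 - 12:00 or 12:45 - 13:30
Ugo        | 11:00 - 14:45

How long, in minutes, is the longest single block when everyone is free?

0

Jonas ∩ Kavya: 13:00-15:30, 18:30-19:00.
Jonas ∩ Kavya ∩ Gita: 18:30-19:00.
Jonas ∩ Kavya ∩ Gita ∩ Pablo: ∅.
Jonas ∩ Kavya ∩ Gita ∩ Pablo ∩ Farrukh: ∅.
Jonas ∩ Kavya ∩ Gita ∩ Pablo ∩ Farrukh ∩ Ugo: ∅.
There is no time when everyone is free.
No common window exists, so the longest block is 0 minutes.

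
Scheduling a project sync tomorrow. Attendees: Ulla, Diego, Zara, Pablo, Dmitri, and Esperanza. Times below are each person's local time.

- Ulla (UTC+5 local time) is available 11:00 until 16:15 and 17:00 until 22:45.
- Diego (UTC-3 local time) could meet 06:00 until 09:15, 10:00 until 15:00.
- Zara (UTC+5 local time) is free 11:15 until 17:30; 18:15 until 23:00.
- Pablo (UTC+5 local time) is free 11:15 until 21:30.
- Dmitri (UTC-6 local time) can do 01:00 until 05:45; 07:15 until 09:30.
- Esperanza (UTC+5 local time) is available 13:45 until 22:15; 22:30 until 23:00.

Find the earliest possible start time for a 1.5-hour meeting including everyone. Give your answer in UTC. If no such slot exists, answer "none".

Ulla in UTC: 06:00-11:15, 12:00-17:45 (subtract 5h to convert from UTC+5).
Diego in UTC: 09:00-12:15, 13:00-18:00 (add 3h to convert from UTC-3).
Zara in UTC: 06:15-12:30, 13:15-18:00 (subtract 5h to convert from UTC+5).
Pablo in UTC: 06:15-16:30 (subtract 5h to convert from UTC+5).
Dmitri in UTC: 07:00-11:45, 13:15-15:30 (add 6h to convert from UTC-6).
Esperanza in UTC: 08:45-17:15, 17:30-18:00 (subtract 5h to convert from UTC+5).
Ulla ∩ Diego: 09:00-11:15, 12:00-12:15, 13:00-17:45.
Ulla ∩ Diego ∩ Zara: 09:00-11:15, 12:00-12:15, 13:15-17:45.
Ulla ∩ Diego ∩ Zara ∩ Pablo: 09:00-11:15, 12:00-12:15, 13:15-16:30.
Ulla ∩ Diego ∩ Zara ∩ Pablo ∩ Dmitri: 09:00-11:15, 13:15-15:30.
Ulla ∩ Diego ∩ Zara ∩ Pablo ∩ Dmitri ∩ Esperanza: 09:00-11:15, 13:15-15:30.
The first common window of at least 90 minutes is 09:00-11:15, so the earliest start is 09:00.

09:00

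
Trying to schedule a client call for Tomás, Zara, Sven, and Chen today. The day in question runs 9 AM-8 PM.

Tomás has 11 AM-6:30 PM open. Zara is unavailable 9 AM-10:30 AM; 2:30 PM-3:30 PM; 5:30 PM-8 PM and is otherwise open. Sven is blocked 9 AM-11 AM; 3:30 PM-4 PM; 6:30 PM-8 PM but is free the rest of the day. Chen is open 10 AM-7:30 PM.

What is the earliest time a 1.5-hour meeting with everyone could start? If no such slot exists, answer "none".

Tomás free: 11:00-18:30.
Zara free: 10:30-14:30, 15:30-17:30 (invert busy blocks within the working day).
Sven free: 11:00-15:30, 16:00-18:30 (invert busy blocks within the working day).
Chen free: 10:00-19:30.
Tomás ∩ Zara: 11:00-14:30, 15:30-17:30.
Tomás ∩ Zara ∩ Sven: 11:00-14:30, 16:00-17:30.
Tomás ∩ Zara ∩ Sven ∩ Chen: 11:00-14:30, 16:00-17:30.
The first common window of at least 90 minutes is 11:00-14:30, so the earliest start is 11:00.

11:00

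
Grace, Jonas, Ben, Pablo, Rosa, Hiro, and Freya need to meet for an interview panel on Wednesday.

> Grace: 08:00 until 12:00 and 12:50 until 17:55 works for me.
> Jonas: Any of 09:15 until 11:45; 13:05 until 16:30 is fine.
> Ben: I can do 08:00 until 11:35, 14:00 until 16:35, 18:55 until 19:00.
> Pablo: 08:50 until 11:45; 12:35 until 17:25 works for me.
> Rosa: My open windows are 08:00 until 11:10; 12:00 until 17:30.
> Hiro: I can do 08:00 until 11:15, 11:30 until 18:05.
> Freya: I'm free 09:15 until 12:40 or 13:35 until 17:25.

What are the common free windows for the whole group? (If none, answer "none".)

09:15-11:10, 14:00-16:30

Grace ∩ Jonas: 09:15-11:45, 13:05-16:30.
Grace ∩ Jonas ∩ Ben: 09:15-11:35, 14:00-16:30.
Grace ∩ Jonas ∩ Ben ∩ Pablo: 09:15-11:35, 14:00-16:30.
Grace ∩ Jonas ∩ Ben ∩ Pablo ∩ Rosa: 09:15-11:10, 14:00-16:30.
Grace ∩ Jonas ∩ Ben ∩ Pablo ∩ Rosa ∩ Hiro: 09:15-11:10, 14:00-16:30.
Grace ∩ Jonas ∩ Ben ∩ Pablo ∩ Rosa ∩ Hiro ∩ Freya: 09:15-11:10, 14:00-16:30.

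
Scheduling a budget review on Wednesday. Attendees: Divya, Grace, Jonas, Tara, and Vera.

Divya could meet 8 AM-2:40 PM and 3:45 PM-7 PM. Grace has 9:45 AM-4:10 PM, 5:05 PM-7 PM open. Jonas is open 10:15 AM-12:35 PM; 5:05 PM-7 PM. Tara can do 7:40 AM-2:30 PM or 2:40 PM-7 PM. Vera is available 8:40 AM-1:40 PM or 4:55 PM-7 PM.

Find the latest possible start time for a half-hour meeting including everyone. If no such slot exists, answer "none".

Divya ∩ Grace: 09:45-14:40, 15:45-16:10, 17:05-19:00.
Divya ∩ Grace ∩ Jonas: 10:15-12:35, 17:05-19:00.
Divya ∩ Grace ∩ Jonas ∩ Tara: 10:15-12:35, 17:05-19:00.
Divya ∩ Grace ∩ Jonas ∩ Tara ∩ Vera: 10:15-12:35, 17:05-19:00.
The last common window of at least 30 minutes is 17:05-19:00; a 30-minute meeting can start as late as 18:30 and still end by 19:00.

18:30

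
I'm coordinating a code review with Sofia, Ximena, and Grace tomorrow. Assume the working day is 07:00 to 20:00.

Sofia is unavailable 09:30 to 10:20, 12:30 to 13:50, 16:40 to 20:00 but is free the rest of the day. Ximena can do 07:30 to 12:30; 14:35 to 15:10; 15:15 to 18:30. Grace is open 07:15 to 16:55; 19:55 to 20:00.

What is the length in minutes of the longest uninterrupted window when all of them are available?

130

Sofia free: 07:00-09:30, 10:20-12:30, 13:50-16:40 (invert busy blocks within the working day).
Ximena free: 07:30-12:30, 14:35-15:10, 15:15-18:30.
Grace free: 07:15-16:55, 19:55-20:00.
Sofia ∩ Ximena: 07:30-09:30, 10:20-12:30, 14:35-15:10, 15:15-16:40.
Sofia ∩ Ximena ∩ Grace: 07:30-09:30, 10:20-12:30, 14:35-15:10, 15:15-16:40.
The longest is 10:20-12:30 at 130 minutes.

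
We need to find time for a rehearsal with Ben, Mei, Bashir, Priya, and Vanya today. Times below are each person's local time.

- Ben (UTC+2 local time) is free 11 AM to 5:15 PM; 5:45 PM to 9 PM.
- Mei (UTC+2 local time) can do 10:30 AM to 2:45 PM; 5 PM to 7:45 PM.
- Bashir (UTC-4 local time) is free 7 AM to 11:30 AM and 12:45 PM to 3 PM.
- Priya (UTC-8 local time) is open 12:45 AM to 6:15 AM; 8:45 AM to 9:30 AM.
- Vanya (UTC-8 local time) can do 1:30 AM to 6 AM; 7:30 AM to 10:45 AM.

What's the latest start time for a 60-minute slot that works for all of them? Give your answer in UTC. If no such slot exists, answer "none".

Ben in UTC: 09:00-15:15, 15:45-19:00 (subtract 2h to convert from UTC+2).
Mei in UTC: 08:30-12:45, 15:00-17:45 (subtract 2h to convert from UTC+2).
Bashir in UTC: 11:00-15:30, 16:45-19:00 (add 4h to convert from UTC-4).
Priya in UTC: 08:45-14:15, 16:45-17:30 (add 8h to convert from UTC-8).
Vanya in UTC: 09:30-14:00, 15:30-18:45 (add 8h to convert from UTC-8).
Ben ∩ Mei: 09:00-12:45, 15:00-15:15, 15:45-17:45.
Ben ∩ Mei ∩ Bashir: 11:00-12:45, 15:00-15:15, 16:45-17:45.
Ben ∩ Mei ∩ Bashir ∩ Priya: 11:00-12:45, 16:45-17:30.
Ben ∩ Mei ∩ Bashir ∩ Priya ∩ Vanya: 11:00-12:45, 16:45-17:30.
Those are the intersection windows.
The last common window of at least 60 minutes is 11:00-12:45; a 60-minute meeting can start as late as 11:45 and still end by 12:45.

11:45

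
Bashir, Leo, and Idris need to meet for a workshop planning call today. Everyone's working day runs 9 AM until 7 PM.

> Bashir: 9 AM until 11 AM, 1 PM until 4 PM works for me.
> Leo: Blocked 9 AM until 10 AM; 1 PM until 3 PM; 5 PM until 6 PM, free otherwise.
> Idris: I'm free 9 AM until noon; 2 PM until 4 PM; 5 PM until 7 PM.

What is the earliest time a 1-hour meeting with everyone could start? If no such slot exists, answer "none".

10:00

Bashir free: 09:00-11:00, 13:00-16:00.
Leo free: 10:00-13:00, 15:00-17:00, 18:00-19:00 (invert busy blocks within the working day).
Idris free: 09:00-12:00, 14:00-16:00, 17:00-19:00.
Bashir ∩ Leo: 10:00-11:00, 15:00-16:00.
Bashir ∩ Leo ∩ Idris: 10:00-11:00, 15:00-16:00.
Those are the intersection windows.
The first common window of at least 60 minutes is 10:00-11:00, so the earliest start is 10:00.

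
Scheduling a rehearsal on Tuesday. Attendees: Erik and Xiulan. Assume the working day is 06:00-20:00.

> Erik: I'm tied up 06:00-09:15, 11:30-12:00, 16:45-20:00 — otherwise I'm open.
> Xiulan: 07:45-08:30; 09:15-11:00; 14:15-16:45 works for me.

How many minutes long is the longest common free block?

150

Erik free: 09:15-11:30, 12:00-16:45 (invert busy blocks within the working day).
Xiulan free: 07:45-08:30, 09:15-11:00, 14:15-16:45.
Erik ∩ Xiulan: 09:15-11:00, 14:15-16:45.
The longest is 14:15-16:45 at 150 minutes.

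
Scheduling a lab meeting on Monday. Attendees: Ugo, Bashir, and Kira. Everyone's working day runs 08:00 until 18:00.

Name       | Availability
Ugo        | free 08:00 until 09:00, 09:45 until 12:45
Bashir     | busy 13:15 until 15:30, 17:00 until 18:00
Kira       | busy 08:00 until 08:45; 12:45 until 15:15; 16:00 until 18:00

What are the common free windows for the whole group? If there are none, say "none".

08:45-09:00, 09:45-12:45

Ugo free: 08:00-09:00, 09:45-12:45.
Bashir free: 08:00-13:15, 15:30-17:00 (invert busy blocks within the working day).
Kira free: 08:45-12:45, 15:15-16:00 (invert busy blocks within the working day).
Ugo ∩ Bashir: 08:00-09:00, 09:45-12:45.
Ugo ∩ Bashir ∩ Kira: 08:45-09:00, 09:45-12:45.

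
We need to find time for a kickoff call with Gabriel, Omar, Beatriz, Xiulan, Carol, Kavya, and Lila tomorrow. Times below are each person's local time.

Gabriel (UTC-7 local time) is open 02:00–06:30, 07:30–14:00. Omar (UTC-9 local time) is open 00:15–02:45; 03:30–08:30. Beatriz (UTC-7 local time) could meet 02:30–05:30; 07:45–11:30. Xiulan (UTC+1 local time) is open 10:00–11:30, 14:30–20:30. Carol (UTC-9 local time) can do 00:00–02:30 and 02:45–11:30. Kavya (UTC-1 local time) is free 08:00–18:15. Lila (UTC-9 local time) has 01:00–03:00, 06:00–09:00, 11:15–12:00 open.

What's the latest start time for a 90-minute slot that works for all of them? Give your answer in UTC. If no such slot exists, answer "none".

Gabriel in UTC: 09:00-13:30, 14:30-21:00 (add 7h to convert from UTC-7).
Omar in UTC: 09:15-11:45, 12:30-17:30 (add 9h to convert from UTC-9).
Beatriz in UTC: 09:30-12:30, 14:45-18:30 (add 7h to convert from UTC-7).
Xiulan in UTC: 09:00-10:30, 13:30-19:30 (subtract 1h to convert from UTC+1).
Carol in UTC: 09:00-11:30, 11:45-20:30 (add 9h to convert from UTC-9).
Kavya in UTC: 09:00-19:15 (add 1h to convert from UTC-1).
Lila in UTC: 10:00-12:00, 15:00-18:00, 20:15-21:00 (add 9h to convert from UTC-9).
Gabriel ∩ Omar: 09:15-11:45, 12:30-13:30, 14:30-17:30.
Gabriel ∩ Omar ∩ Beatriz: 09:30-11:45, 14:45-17:30.
Gabriel ∩ Omar ∩ Beatriz ∩ Xiulan: 09:30-10:30, 14:45-17:30.
Gabriel ∩ Omar ∩ Beatriz ∩ Xiulan ∩ Carol: 09:30-10:30, 14:45-17:30.
Gabriel ∩ Omar ∩ Beatriz ∩ Xiulan ∩ Carol ∩ Kavya: 09:30-10:30, 14:45-17:30.
Gabriel ∩ Omar ∩ Beatriz ∩ Xiulan ∩ Carol ∩ Kavya ∩ Lila: 10:00-10:30, 15:00-17:30.
The last common window of at least 90 minutes is 15:00-17:30; a 90-minute meeting can start as late as 16:00 and still end by 17:30.

16:00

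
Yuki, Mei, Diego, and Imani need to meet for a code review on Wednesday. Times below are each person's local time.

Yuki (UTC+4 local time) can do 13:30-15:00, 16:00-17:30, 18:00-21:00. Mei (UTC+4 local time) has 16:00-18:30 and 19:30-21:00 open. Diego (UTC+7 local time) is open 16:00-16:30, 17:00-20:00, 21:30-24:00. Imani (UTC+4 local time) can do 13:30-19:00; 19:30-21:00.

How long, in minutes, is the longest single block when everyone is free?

90

Yuki in UTC: 09:30-11:00, 12:00-13:30, 14:00-17:00 (subtract 4h to convert from UTC+4).
Mei in UTC: 12:00-14:30, 15:30-17:00 (subtract 4h to convert from UTC+4).
Diego in UTC: 09:00-09:30, 10:00-13:00, 14:30-17:00 (subtract 7h to convert from UTC+7).
Imani in UTC: 09:30-15:00, 15:30-17:00 (subtract 4h to convert from UTC+4).
Yuki ∩ Mei: 12:00-13:30, 14:00-14:30, 15:30-17:00.
Yuki ∩ Mei ∩ Diego: 12:00-13:00, 15:30-17:00.
Yuki ∩ Mei ∩ Diego ∩ Imani: 12:00-13:00, 15:30-17:00.
Those are the intersection windows.
The longest is 15:30-17:00 at 90 minutes.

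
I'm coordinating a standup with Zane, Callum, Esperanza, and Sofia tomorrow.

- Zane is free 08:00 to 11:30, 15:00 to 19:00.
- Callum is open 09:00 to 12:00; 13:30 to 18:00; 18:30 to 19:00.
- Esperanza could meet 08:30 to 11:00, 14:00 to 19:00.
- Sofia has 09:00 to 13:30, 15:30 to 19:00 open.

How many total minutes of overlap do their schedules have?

300

Zane ∩ Callum: 09:00-11:30, 15:00-18:00, 18:30-19:00.
Zane ∩ Callum ∩ Esperanza: 09:00-11:00, 15:00-18:00, 18:30-19:00.
Zane ∩ Callum ∩ Esperanza ∩ Sofia: 09:00-11:00, 15:30-18:00, 18:30-19:00.
Summing the common windows: 120 + 150 + 30 = 300 minutes.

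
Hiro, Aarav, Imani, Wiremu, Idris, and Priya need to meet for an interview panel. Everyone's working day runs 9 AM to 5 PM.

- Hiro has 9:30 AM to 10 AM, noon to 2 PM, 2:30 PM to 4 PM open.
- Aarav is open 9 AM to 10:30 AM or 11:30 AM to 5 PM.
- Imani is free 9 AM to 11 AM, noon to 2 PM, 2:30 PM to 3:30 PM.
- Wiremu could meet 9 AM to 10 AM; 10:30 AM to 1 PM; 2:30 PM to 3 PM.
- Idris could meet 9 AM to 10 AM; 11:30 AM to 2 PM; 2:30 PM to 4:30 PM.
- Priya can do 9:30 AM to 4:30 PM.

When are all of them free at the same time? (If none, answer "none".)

09:30-10:00, 12:00-13:00, 14:30-15:00

Hiro ∩ Aarav: 09:30-10:00, 12:00-14:00, 14:30-16:00.
Hiro ∩ Aarav ∩ Imani: 09:30-10:00, 12:00-14:00, 14:30-15:30.
Hiro ∩ Aarav ∩ Imani ∩ Wiremu: 09:30-10:00, 12:00-13:00, 14:30-15:00.
Hiro ∩ Aarav ∩ Imani ∩ Wiremu ∩ Idris: 09:30-10:00, 12:00-13:00, 14:30-15:00.
Hiro ∩ Aarav ∩ Imani ∩ Wiremu ∩ Idris ∩ Priya: 09:30-10:00, 12:00-13:00, 14:30-15:00.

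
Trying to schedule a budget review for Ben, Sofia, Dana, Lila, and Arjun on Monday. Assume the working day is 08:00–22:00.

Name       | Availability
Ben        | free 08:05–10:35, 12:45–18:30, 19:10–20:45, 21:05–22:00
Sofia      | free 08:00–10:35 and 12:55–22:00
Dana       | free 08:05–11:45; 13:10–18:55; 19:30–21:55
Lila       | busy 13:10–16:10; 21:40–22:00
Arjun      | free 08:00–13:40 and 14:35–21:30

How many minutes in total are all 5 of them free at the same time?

390

Ben free: 08:05-10:35, 12:45-18:30, 19:10-20:45, 21:05-22:00.
Sofia free: 08:00-10:35, 12:55-22:00.
Dana free: 08:05-11:45, 13:10-18:55, 19:30-21:55.
Lila free: 08:00-13:10, 16:10-21:40 (invert busy blocks within the working day).
Arjun free: 08:00-13:40, 14:35-21:30.
Ben ∩ Sofia: 08:05-10:35, 12:55-18:30, 19:10-20:45, 21:05-22:00.
Ben ∩ Sofia ∩ Dana: 08:05-10:35, 13:10-18:30, 19:30-20:45, 21:05-21:55.
Ben ∩ Sofia ∩ Dana ∩ Lila: 08:05-10:35, 16:10-18:30, 19:30-20:45, 21:05-21:40.
Ben ∩ Sofia ∩ Dana ∩ Lila ∩ Arjun: 08:05-10:35, 16:10-18:30, 19:30-20:45, 21:05-21:30.
Summing the common windows: 150 + 140 + 75 + 25 = 390 minutes.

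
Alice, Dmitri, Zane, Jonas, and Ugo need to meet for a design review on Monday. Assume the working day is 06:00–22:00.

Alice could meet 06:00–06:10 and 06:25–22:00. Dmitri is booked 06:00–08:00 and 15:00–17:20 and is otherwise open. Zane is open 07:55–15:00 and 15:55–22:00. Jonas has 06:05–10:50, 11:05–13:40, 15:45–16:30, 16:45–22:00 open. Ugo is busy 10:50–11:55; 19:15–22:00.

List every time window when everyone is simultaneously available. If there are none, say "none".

Alice free: 06:00-06:10, 06:25-22:00.
Dmitri free: 08:00-15:00, 17:20-22:00 (invert busy blocks within the working day).
Zane free: 07:55-15:00, 15:55-22:00.
Jonas free: 06:05-10:50, 11:05-13:40, 15:45-16:30, 16:45-22:00.
Ugo free: 06:00-10:50, 11:55-19:15 (invert busy blocks within the working day).
Alice ∩ Dmitri: 08:00-15:00, 17:20-22:00.
Alice ∩ Dmitri ∩ Zane: 08:00-15:00, 17:20-22:00.
Alice ∩ Dmitri ∩ Zane ∩ Jonas: 08:00-10:50, 11:05-13:40, 17:20-22:00.
Alice ∩ Dmitri ∩ Zane ∩ Jonas ∩ Ugo: 08:00-10:50, 11:55-13:40, 17:20-19:15.

08:00-10:50, 11:55-13:40, 17:20-19:15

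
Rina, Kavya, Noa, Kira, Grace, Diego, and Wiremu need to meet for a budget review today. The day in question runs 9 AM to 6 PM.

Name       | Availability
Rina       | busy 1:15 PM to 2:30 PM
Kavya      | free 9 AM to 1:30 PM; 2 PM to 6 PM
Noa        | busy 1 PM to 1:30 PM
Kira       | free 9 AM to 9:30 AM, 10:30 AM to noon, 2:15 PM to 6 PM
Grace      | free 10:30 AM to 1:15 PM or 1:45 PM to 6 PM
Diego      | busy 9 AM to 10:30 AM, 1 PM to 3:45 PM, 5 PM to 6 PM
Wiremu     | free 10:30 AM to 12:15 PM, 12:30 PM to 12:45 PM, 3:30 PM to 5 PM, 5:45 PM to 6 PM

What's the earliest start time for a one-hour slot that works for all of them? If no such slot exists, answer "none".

10:30

Rina free: 09:00-13:15, 14:30-18:00 (invert busy blocks within the working day).
Kavya free: 09:00-13:30, 14:00-18:00.
Noa free: 09:00-13:00, 13:30-18:00 (invert busy blocks within the working day).
Kira free: 09:00-09:30, 10:30-12:00, 14:15-18:00.
Grace free: 10:30-13:15, 13:45-18:00.
Diego free: 10:30-13:00, 15:45-17:00 (invert busy blocks within the working day).
Wiremu free: 10:30-12:15, 12:30-12:45, 15:30-17:00, 17:45-18:00.
Rina ∩ Kavya: 09:00-13:15, 14:30-18:00.
Rina ∩ Kavya ∩ Noa: 09:00-13:00, 14:30-18:00.
Rina ∩ Kavya ∩ Noa ∩ Kira: 09:00-09:30, 10:30-12:00, 14:30-18:00.
Rina ∩ Kavya ∩ Noa ∩ Kira ∩ Grace: 10:30-12:00, 14:30-18:00.
Rina ∩ Kavya ∩ Noa ∩ Kira ∩ Grace ∩ Diego: 10:30-12:00, 15:45-17:00.
Rina ∩ Kavya ∩ Noa ∩ Kira ∩ Grace ∩ Diego ∩ Wiremu: 10:30-12:00, 15:45-17:00.
The first common window of at least 60 minutes is 10:30-12:00, so the earliest start is 10:30.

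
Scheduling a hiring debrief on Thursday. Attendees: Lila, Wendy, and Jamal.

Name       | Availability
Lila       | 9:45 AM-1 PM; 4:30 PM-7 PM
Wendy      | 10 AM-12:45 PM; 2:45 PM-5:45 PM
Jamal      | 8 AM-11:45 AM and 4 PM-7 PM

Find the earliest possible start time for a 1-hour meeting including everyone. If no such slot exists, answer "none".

10:00

Lila ∩ Wendy: 10:00-12:45, 16:30-17:45.
Lila ∩ Wendy ∩ Jamal: 10:00-11:45, 16:30-17:45.
The first common window of at least 60 minutes is 10:00-11:45, so the earliest start is 10:00.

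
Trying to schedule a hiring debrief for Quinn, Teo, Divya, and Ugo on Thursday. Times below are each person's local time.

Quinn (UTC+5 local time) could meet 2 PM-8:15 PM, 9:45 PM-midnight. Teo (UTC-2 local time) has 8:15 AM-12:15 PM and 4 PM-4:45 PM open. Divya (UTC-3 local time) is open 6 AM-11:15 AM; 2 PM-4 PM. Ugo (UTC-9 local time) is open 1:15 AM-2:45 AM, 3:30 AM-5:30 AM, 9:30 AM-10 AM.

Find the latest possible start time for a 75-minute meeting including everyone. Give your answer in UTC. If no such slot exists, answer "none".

Quinn in UTC: 09:00-15:15, 16:45-19:00 (subtract 5h to convert from UTC+5).
Teo in UTC: 10:15-14:15, 18:00-18:45 (add 2h to convert from UTC-2).
Divya in UTC: 09:00-14:15, 17:00-19:00 (add 3h to convert from UTC-3).
Ugo in UTC: 10:15-11:45, 12:30-14:30, 18:30-19:00 (add 9h to convert from UTC-9).
Quinn ∩ Teo: 10:15-14:15, 18:00-18:45.
Quinn ∩ Teo ∩ Divya: 10:15-14:15, 18:00-18:45.
Quinn ∩ Teo ∩ Divya ∩ Ugo: 10:15-11:45, 12:30-14:15, 18:30-18:45.
The last common window of at least 75 minutes is 12:30-14:15; a 75-minute meeting can start as late as 13:00 and still end by 14:15.

13:00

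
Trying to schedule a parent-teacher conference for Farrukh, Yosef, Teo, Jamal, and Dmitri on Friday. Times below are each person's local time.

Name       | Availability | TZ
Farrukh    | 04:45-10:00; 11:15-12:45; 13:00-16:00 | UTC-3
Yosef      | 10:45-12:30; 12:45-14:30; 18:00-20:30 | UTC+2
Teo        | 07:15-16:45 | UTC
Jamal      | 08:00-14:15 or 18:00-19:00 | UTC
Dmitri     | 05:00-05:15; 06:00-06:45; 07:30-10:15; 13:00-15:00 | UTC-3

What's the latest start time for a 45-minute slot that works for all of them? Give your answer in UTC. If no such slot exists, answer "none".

Farrukh in UTC: 07:45-13:00, 14:15-15:45, 16:00-19:00 (add 3h to convert from UTC-3).
Yosef in UTC: 08:45-10:30, 10:45-12:30, 16:00-18:30 (subtract 2h to convert from UTC+2).
Teo in UTC: 07:15-16:45.
Jamal in UTC: 08:00-14:15, 18:00-19:00.
Dmitri in UTC: 08:00-08:15, 09:00-09:45, 10:30-13:15, 16:00-18:00 (add 3h to convert from UTC-3).
Farrukh ∩ Yosef: 08:45-10:30, 10:45-12:30, 16:00-18:30.
Farrukh ∩ Yosef ∩ Teo: 08:45-10:30, 10:45-12:30, 16:00-16:45.
Farrukh ∩ Yosef ∩ Teo ∩ Jamal: 08:45-10:30, 10:45-12:30.
Farrukh ∩ Yosef ∩ Teo ∩ Jamal ∩ Dmitri: 09:00-09:45, 10:45-12:30.
Those are the intersection windows.
The last common window of at least 45 minutes is 10:45-12:30; a 45-minute meeting can start as late as 11:45 and still end by 12:30.

11:45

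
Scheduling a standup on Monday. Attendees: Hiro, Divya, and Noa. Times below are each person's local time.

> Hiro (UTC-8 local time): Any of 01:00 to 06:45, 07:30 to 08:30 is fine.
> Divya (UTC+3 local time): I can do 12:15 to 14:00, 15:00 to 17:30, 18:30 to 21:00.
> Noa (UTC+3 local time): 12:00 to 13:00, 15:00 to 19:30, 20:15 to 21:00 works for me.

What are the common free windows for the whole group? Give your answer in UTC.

09:15-10:00, 12:00-14:30, 15:30-16:30

Hiro in UTC: 09:00-14:45, 15:30-16:30 (add 8h to convert from UTC-8).
Divya in UTC: 09:15-11:00, 12:00-14:30, 15:30-18:00 (subtract 3h to convert from UTC+3).
Noa in UTC: 09:00-10:00, 12:00-16:30, 17:15-18:00 (subtract 3h to convert from UTC+3).
Hiro ∩ Divya: 09:15-11:00, 12:00-14:30, 15:30-16:30.
Hiro ∩ Divya ∩ Noa: 09:15-10:00, 12:00-14:30, 15:30-16:30.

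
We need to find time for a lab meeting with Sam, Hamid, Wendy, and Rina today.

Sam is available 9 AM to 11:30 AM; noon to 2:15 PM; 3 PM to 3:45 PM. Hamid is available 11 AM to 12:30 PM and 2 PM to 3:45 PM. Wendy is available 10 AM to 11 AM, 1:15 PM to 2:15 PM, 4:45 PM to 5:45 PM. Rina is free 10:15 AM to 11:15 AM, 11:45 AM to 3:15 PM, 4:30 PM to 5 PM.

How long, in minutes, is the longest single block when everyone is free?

Sam ∩ Hamid: 11:00-11:30, 12:00-12:30, 14:00-14:15, 15:00-15:45.
Sam ∩ Hamid ∩ Wendy: 14:00-14:15.
Sam ∩ Hamid ∩ Wendy ∩ Rina: 14:00-14:15.
The longest is 14:00-14:15 at 15 minutes.

15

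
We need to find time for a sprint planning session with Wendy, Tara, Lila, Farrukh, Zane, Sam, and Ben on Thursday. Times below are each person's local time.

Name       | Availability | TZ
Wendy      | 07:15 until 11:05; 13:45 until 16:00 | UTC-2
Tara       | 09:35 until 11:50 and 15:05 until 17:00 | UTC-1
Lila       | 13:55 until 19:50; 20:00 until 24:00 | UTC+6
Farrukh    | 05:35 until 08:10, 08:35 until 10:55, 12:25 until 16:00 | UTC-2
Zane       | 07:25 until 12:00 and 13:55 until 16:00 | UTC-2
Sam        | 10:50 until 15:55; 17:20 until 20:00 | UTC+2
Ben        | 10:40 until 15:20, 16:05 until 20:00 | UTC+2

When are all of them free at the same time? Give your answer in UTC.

Wendy in UTC: 09:15-13:05, 15:45-18:00 (add 2h to convert from UTC-2).
Tara in UTC: 10:35-12:50, 16:05-18:00 (add 1h to convert from UTC-1).
Lila in UTC: 07:55-13:50, 14:00-18:00 (subtract 6h to convert from UTC+6).
Farrukh in UTC: 07:35-10:10, 10:35-12:55, 14:25-18:00 (add 2h to convert from UTC-2).
Zane in UTC: 09:25-14:00, 15:55-18:00 (add 2h to convert from UTC-2).
Sam in UTC: 08:50-13:55, 15:20-18:00 (subtract 2h to convert from UTC+2).
Ben in UTC: 08:40-13:20, 14:05-18:00 (subtract 2h to convert from UTC+2).
Wendy ∩ Tara: 10:35-12:50, 16:05-18:00.
Wendy ∩ Tara ∩ Lila: 10:35-12:50, 16:05-18:00.
Wendy ∩ Tara ∩ Lila ∩ Farrukh: 10:35-12:50, 16:05-18:00.
Wendy ∩ Tara ∩ Lila ∩ Farrukh ∩ Zane: 10:35-12:50, 16:05-18:00.
Wendy ∩ Tara ∩ Lila ∩ Farrukh ∩ Zane ∩ Sam: 10:35-12:50, 16:05-18:00.
Wendy ∩ Tara ∩ Lila ∩ Farrukh ∩ Zane ∩ Sam ∩ Ben: 10:35-12:50, 16:05-18:00.
Those are the intersection windows.

10:35-12:50, 16:05-18:00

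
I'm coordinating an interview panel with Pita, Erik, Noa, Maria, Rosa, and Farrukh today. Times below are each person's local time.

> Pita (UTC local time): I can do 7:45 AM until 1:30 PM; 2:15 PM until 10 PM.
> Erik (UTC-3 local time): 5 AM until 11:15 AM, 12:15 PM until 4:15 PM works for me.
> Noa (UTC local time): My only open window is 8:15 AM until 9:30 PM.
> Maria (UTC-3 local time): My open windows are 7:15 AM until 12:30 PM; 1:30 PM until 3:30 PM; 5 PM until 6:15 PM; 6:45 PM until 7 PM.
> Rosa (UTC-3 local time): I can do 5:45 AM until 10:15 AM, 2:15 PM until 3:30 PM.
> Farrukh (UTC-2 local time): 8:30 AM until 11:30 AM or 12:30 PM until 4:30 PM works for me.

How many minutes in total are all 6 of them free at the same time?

Pita in UTC: 07:45-13:30, 14:15-22:00.
Erik in UTC: 08:00-14:15, 15:15-19:15 (add 3h to convert from UTC-3).
Noa in UTC: 08:15-21:30.
Maria in UTC: 10:15-15:30, 16:30-18:30, 20:00-21:15, 21:45-22:00 (add 3h to convert from UTC-3).
Rosa in UTC: 08:45-13:15, 17:15-18:30 (add 3h to convert from UTC-3).
Farrukh in UTC: 10:30-13:30, 14:30-18:30 (add 2h to convert from UTC-2).
Pita ∩ Erik: 08:00-13:30, 15:15-19:15.
Pita ∩ Erik ∩ Noa: 08:15-13:30, 15:15-19:15.
Pita ∩ Erik ∩ Noa ∩ Maria: 10:15-13:30, 15:15-15:30, 16:30-18:30.
Pita ∩ Erik ∩ Noa ∩ Maria ∩ Rosa: 10:15-13:15, 17:15-18:30.
Pita ∩ Erik ∩ Noa ∩ Maria ∩ Rosa ∩ Farrukh: 10:30-13:15, 17:15-18:30.
Summing the common windows: 165 + 75 = 240 minutes.

240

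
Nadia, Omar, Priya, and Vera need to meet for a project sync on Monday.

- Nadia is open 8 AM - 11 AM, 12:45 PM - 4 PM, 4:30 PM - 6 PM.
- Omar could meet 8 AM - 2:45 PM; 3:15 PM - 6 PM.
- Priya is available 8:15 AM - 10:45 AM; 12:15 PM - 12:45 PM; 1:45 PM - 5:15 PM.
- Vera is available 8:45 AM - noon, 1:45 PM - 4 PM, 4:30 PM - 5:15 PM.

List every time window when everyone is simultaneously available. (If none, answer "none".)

08:45-10:45, 13:45-14:45, 15:15-16:00, 16:30-17:15

Nadia ∩ Omar: 08:00-11:00, 12:45-14:45, 15:15-16:00, 16:30-18:00.
Nadia ∩ Omar ∩ Priya: 08:15-10:45, 13:45-14:45, 15:15-16:00, 16:30-17:15.
Nadia ∩ Omar ∩ Priya ∩ Vera: 08:45-10:45, 13:45-14:45, 15:15-16:00, 16:30-17:15.
Those are the intersection windows.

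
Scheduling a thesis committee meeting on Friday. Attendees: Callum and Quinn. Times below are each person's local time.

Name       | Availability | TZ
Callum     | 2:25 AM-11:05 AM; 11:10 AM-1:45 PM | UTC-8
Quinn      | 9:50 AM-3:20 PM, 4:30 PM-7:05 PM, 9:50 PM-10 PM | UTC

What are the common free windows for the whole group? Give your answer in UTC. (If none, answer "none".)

10:25-15:20, 16:30-19:05

Callum in UTC: 10:25-19:05, 19:10-21:45 (add 8h to convert from UTC-8).
Quinn in UTC: 09:50-15:20, 16:30-19:05, 21:50-22:00.
Callum ∩ Quinn: 10:25-15:20, 16:30-19:05.
So the common availability across everyone is 10:25-15:20, 16:30-19:05.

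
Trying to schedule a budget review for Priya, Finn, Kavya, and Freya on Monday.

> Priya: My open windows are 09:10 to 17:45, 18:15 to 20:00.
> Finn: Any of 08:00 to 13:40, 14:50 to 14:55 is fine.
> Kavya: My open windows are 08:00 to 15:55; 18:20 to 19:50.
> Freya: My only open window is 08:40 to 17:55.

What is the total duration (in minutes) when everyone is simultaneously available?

Priya ∩ Finn: 09:10-13:40, 14:50-14:55.
Priya ∩ Finn ∩ Kavya: 09:10-13:40, 14:50-14:55.
Priya ∩ Finn ∩ Kavya ∩ Freya: 09:10-13:40, 14:50-14:55.
Those are the intersection windows.
Summing the common windows: 270 + 5 = 275 minutes.

275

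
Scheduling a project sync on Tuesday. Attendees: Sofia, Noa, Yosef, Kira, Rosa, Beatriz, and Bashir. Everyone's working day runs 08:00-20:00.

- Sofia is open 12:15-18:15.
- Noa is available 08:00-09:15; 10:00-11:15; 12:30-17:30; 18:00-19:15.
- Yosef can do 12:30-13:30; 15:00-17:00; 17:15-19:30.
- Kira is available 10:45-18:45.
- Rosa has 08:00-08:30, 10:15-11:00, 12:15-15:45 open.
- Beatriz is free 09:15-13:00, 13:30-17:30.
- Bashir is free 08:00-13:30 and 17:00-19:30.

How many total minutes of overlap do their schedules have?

30

Sofia ∩ Noa: 12:30-17:30, 18:00-18:15.
Sofia ∩ Noa ∩ Yosef: 12:30-13:30, 15:00-17:00, 17:15-17:30, 18:00-18:15.
Sofia ∩ Noa ∩ Yosef ∩ Kira: 12:30-13:30, 15:00-17:00, 17:15-17:30, 18:00-18:15.
Sofia ∩ Noa ∩ Yosef ∩ Kira ∩ Rosa: 12:30-13:30, 15:00-15:45.
Sofia ∩ Noa ∩ Yosef ∩ Kira ∩ Rosa ∩ Beatriz: 12:30-13:00, 15:00-15:45.
Sofia ∩ Noa ∩ Yosef ∩ Kira ∩ Rosa ∩ Beatriz ∩ Bashir: 12:30-13:00.
That's a single block of 30 minutes.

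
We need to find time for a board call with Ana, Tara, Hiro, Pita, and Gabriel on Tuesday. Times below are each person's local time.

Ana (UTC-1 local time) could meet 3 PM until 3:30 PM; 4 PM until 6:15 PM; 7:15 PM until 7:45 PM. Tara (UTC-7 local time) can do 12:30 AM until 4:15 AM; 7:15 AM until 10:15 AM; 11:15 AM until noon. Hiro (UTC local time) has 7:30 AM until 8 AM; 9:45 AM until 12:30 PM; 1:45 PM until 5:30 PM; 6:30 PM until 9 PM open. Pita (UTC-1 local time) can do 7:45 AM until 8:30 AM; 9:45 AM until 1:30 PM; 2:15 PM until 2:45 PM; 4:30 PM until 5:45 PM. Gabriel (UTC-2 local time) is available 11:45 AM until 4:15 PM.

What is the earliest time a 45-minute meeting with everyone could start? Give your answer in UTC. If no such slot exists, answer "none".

Ana in UTC: 16:00-16:30, 17:00-19:15, 20:15-20:45 (add 1h to convert from UTC-1).
Tara in UTC: 07:30-11:15, 14:15-17:15, 18:15-19:00 (add 7h to convert from UTC-7).
Hiro in UTC: 07:30-08:00, 09:45-12:30, 13:45-17:30, 18:30-21:00.
Pita in UTC: 08:45-09:30, 10:45-14:30, 15:15-15:45, 17:30-18:45 (add 1h to convert from UTC-1).
Gabriel in UTC: 13:45-18:15 (add 2h to convert from UTC-2).
Ana ∩ Tara: 16:00-16:30, 17:00-17:15, 18:15-19:00.
Ana ∩ Tara ∩ Hiro: 16:00-16:30, 17:00-17:15, 18:30-19:00.
Ana ∩ Tara ∩ Hiro ∩ Pita: 18:30-18:45.
Ana ∩ Tara ∩ Hiro ∩ Pita ∩ Gabriel: ∅.
There is no time when everyone is free.
No common window is at least 45 minutes long.

none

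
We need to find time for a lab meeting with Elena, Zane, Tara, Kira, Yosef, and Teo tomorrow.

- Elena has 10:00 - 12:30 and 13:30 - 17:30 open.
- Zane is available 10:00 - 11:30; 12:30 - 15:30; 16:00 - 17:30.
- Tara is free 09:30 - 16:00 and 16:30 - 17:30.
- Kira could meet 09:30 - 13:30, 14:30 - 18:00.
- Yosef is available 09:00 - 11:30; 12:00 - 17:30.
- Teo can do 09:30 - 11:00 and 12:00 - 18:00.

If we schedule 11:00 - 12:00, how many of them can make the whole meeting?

Elena, Tara, and Kira can make the full 11:00-12:00 slot — that's 3.

3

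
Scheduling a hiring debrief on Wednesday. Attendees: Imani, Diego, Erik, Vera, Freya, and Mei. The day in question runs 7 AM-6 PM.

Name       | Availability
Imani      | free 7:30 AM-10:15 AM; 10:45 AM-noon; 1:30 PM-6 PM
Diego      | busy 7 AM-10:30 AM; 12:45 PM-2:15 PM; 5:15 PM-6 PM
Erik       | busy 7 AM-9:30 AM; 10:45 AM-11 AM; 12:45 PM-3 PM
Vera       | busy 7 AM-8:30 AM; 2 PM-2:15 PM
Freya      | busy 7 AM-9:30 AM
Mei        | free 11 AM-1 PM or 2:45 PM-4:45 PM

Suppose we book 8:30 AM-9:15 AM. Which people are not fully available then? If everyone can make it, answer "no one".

Diego, Erik, Freya, Mei

Imani free: 07:30-10:15, 10:45-12:00, 13:30-18:00.
Diego free: 10:30-12:45, 14:15-17:15 (invert busy blocks within the working day).
Erik free: 09:30-10:45, 11:00-12:45, 15:00-18:00 (invert busy blocks within the working day).
Vera free: 08:30-14:00, 14:15-18:00 (invert busy blocks within the working day).
Freya free: 09:30-18:00 (invert busy blocks within the working day).
Mei free: 11:00-13:00, 14:45-16:45.
Imani: free for 08:30-09:15. Diego: not fully free for 08:30-09:15. Erik: not fully free for 08:30-09:15. Vera: free for 08:30-09:15. Freya: not fully free for 08:30-09:15. Mei: not fully free for 08:30-09:15.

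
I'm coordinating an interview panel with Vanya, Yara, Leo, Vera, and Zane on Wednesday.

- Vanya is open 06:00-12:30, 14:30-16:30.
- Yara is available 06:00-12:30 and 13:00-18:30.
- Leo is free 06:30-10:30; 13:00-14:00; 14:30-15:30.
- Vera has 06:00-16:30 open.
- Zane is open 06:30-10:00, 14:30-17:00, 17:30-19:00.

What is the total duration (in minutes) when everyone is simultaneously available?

Vanya ∩ Yara: 06:00-12:30, 14:30-16:30.
Vanya ∩ Yara ∩ Leo: 06:30-10:30, 14:30-15:30.
Vanya ∩ Yara ∩ Leo ∩ Vera: 06:30-10:30, 14:30-15:30.
Vanya ∩ Yara ∩ Leo ∩ Vera ∩ Zane: 06:30-10:00, 14:30-15:30.
Summing the common windows: 210 + 60 = 270 minutes.

270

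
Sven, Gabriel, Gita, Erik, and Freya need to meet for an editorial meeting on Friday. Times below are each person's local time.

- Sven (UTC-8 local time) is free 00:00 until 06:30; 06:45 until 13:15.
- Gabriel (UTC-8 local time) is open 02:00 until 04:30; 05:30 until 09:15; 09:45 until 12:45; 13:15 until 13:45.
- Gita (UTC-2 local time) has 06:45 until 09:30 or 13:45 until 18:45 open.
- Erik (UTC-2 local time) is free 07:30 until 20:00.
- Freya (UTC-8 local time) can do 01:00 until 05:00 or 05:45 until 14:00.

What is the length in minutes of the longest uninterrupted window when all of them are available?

180

Sven in UTC: 08:00-14:30, 14:45-21:15 (add 8h to convert from UTC-8).
Gabriel in UTC: 10:00-12:30, 13:30-17:15, 17:45-20:45, 21:15-21:45 (add 8h to convert from UTC-8).
Gita in UTC: 08:45-11:30, 15:45-20:45 (add 2h to convert from UTC-2).
Erik in UTC: 09:30-22:00 (add 2h to convert from UTC-2).
Freya in UTC: 09:00-13:00, 13:45-22:00 (add 8h to convert from UTC-8).
Sven ∩ Gabriel: 10:00-12:30, 13:30-14:30, 14:45-17:15, 17:45-20:45.
Sven ∩ Gabriel ∩ Gita: 10:00-11:30, 15:45-17:15, 17:45-20:45.
Sven ∩ Gabriel ∩ Gita ∩ Erik: 10:00-11:30, 15:45-17:15, 17:45-20:45.
Sven ∩ Gabriel ∩ Gita ∩ Erik ∩ Freya: 10:00-11:30, 15:45-17:15, 17:45-20:45.
Those are the intersection windows.
The longest is 17:45-20:45 at 180 minutes.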